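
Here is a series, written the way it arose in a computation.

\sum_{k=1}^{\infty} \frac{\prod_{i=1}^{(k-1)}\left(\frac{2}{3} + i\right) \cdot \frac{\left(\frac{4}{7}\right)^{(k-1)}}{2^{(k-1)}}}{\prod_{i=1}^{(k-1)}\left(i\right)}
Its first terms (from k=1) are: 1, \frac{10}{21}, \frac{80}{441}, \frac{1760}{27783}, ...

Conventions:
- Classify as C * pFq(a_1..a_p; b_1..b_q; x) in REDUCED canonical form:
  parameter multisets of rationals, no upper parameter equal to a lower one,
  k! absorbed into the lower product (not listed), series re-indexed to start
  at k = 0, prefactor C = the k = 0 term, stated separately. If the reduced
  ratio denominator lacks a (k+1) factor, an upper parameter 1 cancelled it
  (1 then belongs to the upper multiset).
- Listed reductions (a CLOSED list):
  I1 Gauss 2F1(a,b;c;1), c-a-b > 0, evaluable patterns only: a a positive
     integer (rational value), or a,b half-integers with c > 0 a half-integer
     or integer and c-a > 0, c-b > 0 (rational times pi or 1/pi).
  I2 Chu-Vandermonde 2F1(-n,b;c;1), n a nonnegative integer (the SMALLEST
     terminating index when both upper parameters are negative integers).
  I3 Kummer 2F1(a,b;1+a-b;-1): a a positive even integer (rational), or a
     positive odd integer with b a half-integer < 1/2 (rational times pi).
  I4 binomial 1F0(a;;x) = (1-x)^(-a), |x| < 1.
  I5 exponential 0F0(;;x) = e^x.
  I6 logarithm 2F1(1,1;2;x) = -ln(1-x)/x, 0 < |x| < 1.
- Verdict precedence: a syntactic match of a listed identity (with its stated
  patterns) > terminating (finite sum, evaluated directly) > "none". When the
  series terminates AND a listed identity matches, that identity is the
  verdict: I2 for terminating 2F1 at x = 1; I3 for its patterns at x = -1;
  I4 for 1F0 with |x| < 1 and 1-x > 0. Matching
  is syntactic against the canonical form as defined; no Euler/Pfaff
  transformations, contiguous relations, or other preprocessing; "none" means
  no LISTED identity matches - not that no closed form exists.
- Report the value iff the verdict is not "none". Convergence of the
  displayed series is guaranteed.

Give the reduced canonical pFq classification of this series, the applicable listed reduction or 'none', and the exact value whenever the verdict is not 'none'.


This is 1 * 1F0(\frac{5}{3}; -; \frac{2}{7}) in reduced canonical form. Verdict at x = \frac{2}{7}: the I4 binomial reduction matches (the 1F0 binomial series: exponent -5/3, x = \frac{2}{7}). Hence: \left(\frac{5}{7}\right)^{-\frac{5}{3}}.

First insight: with t_0 = 1, the two k-th powers (C = 1, x = 2/7) combine into one argument.
Term ratio: r(k) = \frac{2}{7} * (k+\frac{5}{3}) / [(k+1)] - rational in k, leading ratio \frac{2}{7}; with t_0 = 1, classification follows.


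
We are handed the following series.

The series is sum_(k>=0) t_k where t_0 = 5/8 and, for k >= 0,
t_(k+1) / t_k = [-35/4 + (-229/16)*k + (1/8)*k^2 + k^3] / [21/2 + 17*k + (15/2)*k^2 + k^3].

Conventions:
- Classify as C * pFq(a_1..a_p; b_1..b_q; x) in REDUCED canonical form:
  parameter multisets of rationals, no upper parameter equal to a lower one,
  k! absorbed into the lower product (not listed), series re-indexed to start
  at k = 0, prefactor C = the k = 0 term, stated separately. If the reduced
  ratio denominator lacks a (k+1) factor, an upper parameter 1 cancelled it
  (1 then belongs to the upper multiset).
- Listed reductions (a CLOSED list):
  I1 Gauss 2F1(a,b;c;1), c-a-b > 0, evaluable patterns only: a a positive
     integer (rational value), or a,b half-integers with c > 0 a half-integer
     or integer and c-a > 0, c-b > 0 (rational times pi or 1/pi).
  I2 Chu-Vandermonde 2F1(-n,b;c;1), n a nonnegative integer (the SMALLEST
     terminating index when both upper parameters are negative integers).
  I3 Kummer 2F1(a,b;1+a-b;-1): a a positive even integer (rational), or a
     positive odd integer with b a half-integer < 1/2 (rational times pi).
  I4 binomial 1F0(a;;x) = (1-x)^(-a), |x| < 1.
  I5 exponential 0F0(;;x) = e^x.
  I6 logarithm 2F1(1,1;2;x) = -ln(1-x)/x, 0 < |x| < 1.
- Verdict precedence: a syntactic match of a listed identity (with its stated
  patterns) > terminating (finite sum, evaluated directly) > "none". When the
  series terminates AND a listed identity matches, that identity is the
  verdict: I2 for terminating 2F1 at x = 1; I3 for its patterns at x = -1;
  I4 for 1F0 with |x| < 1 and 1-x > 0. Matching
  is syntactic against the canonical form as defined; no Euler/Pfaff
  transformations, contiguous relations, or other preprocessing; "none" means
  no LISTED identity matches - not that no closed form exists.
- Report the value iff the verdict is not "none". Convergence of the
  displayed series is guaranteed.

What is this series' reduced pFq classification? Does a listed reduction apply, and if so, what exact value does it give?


x = 1 here; the reduced form reads 2F1, upper {-4, 5/8}, lower {3}, C = 5/8. Verdict: this is Chu-Vandermonde (I2) (terminating 2F1 at x = 1 with n = 4, b = 5/8, c = 3). Value: 85785/262144.

Key step: t_0 = 5/8 here, and the parameter 7/2 appears in both the upper and lower lists and cancels.
Consecutive-term ratio: r(k) = 1 * (k-4) (k+5/8) / [(k+3) (k+1)] - rational in k. x = 1; t_0 = 5/8; negate the roots.


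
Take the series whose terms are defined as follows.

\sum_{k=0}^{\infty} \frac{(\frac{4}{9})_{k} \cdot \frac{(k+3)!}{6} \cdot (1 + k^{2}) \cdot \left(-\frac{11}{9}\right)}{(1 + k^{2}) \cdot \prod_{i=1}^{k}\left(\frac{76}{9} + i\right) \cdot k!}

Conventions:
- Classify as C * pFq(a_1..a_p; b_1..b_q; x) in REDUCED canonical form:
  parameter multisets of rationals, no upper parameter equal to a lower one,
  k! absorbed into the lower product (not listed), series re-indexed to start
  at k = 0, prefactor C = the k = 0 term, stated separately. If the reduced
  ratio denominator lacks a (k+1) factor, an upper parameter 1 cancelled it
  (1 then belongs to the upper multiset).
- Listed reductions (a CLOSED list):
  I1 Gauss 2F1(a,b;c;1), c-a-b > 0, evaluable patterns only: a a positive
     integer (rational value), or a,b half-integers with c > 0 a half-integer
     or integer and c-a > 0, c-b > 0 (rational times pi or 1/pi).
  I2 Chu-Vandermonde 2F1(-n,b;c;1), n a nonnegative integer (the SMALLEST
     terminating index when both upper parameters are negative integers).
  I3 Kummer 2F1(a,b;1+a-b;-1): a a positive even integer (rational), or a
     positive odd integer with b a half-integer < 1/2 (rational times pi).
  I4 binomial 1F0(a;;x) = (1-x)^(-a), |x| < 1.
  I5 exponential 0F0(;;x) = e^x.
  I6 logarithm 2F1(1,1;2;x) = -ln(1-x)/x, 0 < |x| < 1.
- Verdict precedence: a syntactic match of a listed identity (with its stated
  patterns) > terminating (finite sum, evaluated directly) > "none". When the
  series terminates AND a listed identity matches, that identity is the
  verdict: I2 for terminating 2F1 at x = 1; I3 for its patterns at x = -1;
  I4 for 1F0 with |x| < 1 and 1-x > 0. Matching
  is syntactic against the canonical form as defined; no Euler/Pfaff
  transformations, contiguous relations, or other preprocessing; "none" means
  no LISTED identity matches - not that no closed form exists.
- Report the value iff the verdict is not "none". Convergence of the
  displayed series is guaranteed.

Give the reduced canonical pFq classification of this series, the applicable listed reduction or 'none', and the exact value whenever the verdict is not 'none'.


The tell: with t_0 = -\frac{11}{9}, the factor k^2 + 1 cancels (top and bottom), leaving prefactor -11/9.
Consecutive-term ratio: r(k) = 1 * (k+\frac{4}{9}) (k+4) / [(k+\frac{85}{9}) (k+1)] - poly over poly, x = 1 from leading terms; C = -\frac{11}{9} at k = 0.

Classification (C = -\frac{11}{9}): 2F1 with upper {\frac{4}{9}, 4}, lower {\frac{85}{9}}, argument x = 1. Verdict: the Gauss summation I1 matches (x = 1: the Gamma ratio telescopes since c-a-b = 5 > 0 and a = 4 in Z>0). Hence: -\frac{2842609}{1771470}.


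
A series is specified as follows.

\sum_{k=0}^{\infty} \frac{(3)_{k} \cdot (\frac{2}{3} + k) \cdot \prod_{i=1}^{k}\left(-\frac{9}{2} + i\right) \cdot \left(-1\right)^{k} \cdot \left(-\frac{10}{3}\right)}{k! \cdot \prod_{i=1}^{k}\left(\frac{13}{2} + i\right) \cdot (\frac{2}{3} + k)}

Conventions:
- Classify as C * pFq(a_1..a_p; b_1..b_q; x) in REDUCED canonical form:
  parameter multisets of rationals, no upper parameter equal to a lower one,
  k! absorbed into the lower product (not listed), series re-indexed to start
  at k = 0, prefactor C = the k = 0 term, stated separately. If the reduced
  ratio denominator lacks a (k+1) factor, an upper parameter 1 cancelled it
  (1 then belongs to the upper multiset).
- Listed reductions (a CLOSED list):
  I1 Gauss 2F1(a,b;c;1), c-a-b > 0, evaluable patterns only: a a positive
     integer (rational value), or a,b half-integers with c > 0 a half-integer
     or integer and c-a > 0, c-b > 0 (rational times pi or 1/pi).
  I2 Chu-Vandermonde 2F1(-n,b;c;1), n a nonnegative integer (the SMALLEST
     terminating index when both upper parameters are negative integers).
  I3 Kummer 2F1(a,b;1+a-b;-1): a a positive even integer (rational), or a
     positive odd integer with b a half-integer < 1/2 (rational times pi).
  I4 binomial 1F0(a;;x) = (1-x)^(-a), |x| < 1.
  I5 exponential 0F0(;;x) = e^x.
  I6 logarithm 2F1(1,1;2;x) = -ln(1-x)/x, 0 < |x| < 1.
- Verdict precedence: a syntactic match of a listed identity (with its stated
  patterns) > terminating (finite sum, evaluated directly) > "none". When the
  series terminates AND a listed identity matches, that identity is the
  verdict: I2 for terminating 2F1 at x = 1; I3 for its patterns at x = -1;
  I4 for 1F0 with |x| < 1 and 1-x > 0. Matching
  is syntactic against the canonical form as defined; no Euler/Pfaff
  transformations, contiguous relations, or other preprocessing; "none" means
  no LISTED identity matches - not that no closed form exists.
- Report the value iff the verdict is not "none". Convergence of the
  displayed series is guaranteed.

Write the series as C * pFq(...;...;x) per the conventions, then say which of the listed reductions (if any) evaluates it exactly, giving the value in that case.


Canonical form: C = -\frac{10}{3} times 2F1 with upper {-\frac{7}{2}, 3}, lower {\frac{15}{2}}, x = -1. Verdict at x = -1: the Kummer evaluation I3 matches (x = -1; c = \frac{15}{2} equals 1+a-b for upper {-\frac{7}{2}, 3}: listed pattern). Sum: \left(-\frac{15015}{4096}\right) \cdot \pi.

First insight: t_0 being -\frac{10}{3}, the lower running product (C = -10/3, x = -1) is a rising factorial.
Term ratio: r(k) = -1 * (k-\frac{7}{2}) (k+3) / [(k+\frac{15}{2}) (k+1)] - rational in k. x = -1; t_0 = -\frac{10}{3}; negate the roots.


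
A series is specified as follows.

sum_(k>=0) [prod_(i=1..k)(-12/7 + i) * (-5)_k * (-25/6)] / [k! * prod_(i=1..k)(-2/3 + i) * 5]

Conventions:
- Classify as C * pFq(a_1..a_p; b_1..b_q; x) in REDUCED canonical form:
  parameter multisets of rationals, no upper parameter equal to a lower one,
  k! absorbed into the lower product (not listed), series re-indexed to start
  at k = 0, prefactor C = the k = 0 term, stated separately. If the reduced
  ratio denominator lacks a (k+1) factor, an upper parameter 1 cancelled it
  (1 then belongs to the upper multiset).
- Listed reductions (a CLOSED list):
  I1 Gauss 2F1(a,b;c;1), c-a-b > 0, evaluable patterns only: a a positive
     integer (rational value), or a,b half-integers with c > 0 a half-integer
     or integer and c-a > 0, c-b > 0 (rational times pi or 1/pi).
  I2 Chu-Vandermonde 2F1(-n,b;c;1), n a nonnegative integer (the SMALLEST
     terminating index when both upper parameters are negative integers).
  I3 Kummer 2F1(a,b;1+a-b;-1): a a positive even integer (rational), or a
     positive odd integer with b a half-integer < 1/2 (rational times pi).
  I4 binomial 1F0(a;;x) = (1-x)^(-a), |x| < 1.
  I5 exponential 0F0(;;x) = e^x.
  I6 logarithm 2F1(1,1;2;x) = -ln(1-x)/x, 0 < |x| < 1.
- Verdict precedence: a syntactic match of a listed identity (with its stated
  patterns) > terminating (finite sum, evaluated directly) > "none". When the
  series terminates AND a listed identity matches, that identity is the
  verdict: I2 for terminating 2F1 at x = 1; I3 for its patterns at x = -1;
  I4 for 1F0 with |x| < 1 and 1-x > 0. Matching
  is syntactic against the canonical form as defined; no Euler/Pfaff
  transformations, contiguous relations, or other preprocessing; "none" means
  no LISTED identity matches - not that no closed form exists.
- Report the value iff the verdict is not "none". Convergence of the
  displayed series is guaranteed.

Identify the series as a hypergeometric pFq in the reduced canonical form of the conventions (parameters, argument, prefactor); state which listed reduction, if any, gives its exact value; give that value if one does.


At argument 1: a 2F1 with upper {-5, -5/7}, lower {1/3}, scaled by C = -5/6. Verdict at x = 1: Vandermonde's identity (I2) matches (terminating 2F1 at x = 1 with n = 5, b = -5/7, c = 1/3). Sum: -34093840/4588311.

First insight: with t_0 = -5/6, the lower running product (C = -5/6, x = 1) is a rising factorial.
Ratio: r(k) = 1 * (k-5) (k-5/7) / [(k+1/3) (k+1)] - rational in k. x = 1; t_0 = -5/6; negate the roots.


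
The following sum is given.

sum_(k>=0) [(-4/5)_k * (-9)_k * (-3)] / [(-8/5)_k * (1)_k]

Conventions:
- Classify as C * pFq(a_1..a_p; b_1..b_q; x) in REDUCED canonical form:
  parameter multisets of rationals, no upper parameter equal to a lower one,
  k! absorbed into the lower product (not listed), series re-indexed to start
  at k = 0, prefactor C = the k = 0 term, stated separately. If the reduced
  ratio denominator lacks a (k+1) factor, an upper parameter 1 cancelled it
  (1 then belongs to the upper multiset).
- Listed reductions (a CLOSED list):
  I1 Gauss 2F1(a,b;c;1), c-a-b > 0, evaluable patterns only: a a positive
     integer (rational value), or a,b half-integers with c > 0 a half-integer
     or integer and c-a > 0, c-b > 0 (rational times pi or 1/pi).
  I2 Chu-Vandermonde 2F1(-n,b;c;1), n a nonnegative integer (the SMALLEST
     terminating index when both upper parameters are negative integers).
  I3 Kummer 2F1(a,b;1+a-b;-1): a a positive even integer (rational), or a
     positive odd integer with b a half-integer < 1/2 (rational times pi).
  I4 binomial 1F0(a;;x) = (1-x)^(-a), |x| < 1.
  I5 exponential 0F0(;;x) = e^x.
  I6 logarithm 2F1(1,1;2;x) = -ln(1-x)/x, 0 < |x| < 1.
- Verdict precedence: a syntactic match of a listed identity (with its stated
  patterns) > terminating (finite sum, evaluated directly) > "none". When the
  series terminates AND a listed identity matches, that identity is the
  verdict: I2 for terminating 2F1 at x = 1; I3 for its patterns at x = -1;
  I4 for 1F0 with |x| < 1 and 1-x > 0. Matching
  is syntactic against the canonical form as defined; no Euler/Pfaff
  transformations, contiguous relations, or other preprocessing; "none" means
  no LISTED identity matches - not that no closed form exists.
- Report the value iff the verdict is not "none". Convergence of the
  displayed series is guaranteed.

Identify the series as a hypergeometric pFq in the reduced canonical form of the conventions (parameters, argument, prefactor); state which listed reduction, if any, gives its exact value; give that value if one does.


At argument 1: a 2F1 with upper {-9, -4/5}, lower {-8/5}, scaled by C = -3. Verdict at x = 1: Vandermonde's identity (I2) matches (terminating 2F1 at x = 1 with n = 9, b = -4/5, c = -8/5). Sum: 403/68.

Key observation: t_0 = -3 here, and (1)_k (C = -3) is k! itself.
Term ratio: r(k) = 1 * (k-9) (k-4/5) / [(k-8/5) (k+1)] ; factor over Q: parameters, x = 1, and C = -3.


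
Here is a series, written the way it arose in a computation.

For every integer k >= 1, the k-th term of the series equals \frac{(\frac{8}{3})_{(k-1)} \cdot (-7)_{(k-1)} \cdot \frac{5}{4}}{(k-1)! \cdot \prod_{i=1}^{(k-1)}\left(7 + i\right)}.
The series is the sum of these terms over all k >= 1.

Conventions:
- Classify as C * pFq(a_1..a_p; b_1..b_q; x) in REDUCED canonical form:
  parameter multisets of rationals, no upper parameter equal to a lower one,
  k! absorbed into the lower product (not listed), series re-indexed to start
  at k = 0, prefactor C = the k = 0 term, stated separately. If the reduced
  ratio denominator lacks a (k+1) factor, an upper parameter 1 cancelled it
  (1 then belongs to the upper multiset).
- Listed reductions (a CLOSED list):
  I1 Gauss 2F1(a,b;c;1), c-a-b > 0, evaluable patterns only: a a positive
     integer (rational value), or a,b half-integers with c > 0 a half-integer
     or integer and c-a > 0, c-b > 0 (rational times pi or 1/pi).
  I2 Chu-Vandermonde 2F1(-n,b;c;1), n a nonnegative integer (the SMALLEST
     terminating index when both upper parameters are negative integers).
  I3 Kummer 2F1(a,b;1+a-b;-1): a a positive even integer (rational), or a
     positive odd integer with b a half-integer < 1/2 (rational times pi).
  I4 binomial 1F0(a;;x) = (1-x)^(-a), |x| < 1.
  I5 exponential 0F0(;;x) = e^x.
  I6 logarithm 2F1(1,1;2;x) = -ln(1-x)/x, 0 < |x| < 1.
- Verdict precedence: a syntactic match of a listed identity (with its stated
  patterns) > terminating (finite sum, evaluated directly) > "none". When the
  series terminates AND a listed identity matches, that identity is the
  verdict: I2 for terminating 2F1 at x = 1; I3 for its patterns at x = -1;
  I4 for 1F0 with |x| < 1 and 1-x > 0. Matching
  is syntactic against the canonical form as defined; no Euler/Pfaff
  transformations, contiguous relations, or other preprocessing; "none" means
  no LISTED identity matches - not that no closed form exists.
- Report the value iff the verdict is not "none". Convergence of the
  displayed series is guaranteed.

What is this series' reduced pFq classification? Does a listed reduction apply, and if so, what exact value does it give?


Structural cue: from the first term \frac{5}{4}: the lower running product (prefactor 5/4) is a rising factorial.
Ratio: r(k) = 1 * (k-7) (k+\frac{8}{3}) / [(k+8) (k+1)] ; factor over Q: parameters, x = 1, and C = \frac{5}{4}.

With C = \frac{5}{4}: the canonical form is 2F1(-7, \frac{8}{3}; 8; 1). Verdict: the Chu-Vandermonde identity I2 fires (terminating 2F1 at x = 1 with n = 7, b = 8/3, c = 8). Value: \frac{250325}{1535274}.


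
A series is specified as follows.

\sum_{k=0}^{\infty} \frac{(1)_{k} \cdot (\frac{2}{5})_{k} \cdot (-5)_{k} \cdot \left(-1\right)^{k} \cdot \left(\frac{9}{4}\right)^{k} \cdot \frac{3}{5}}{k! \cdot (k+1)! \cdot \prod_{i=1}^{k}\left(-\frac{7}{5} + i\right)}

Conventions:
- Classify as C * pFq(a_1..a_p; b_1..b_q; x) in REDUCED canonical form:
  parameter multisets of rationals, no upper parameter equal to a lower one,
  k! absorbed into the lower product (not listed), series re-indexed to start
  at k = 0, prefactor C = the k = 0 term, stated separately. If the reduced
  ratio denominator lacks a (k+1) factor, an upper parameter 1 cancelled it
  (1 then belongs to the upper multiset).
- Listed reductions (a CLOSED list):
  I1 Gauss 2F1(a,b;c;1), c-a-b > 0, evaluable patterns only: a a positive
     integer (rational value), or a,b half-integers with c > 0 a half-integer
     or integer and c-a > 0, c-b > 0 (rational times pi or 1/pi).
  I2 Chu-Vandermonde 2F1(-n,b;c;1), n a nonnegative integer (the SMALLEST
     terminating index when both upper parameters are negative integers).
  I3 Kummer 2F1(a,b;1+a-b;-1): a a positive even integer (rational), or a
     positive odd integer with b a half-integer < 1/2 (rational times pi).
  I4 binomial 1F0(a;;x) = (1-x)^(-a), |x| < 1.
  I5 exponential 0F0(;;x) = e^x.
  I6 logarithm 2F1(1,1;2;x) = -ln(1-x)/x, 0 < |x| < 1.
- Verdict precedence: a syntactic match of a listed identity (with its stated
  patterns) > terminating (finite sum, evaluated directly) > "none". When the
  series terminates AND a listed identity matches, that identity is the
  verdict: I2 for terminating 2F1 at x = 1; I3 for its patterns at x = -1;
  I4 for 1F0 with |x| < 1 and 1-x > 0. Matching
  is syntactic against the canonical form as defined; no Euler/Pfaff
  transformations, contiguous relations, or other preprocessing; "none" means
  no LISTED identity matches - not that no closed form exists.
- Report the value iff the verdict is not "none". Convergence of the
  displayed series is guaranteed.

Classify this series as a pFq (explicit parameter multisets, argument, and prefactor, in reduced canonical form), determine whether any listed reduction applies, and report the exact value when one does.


With C = \frac{3}{5}: the canonical form is 3F2(-5, \frac{2}{5}, 1; -\frac{2}{5}, 2; -\frac{9}{4}). Verdict: terminating at k = 5: the factor (-5)_k kills every later term; summing the 6 survivors is exact. Exact value: -\frac{50276661}{266240}.

Structural cue: x = -\frac{9}{4} and the lower running product (C = 3/5) is a rising factorial.
Term ratio: r(k) = -\frac{9}{4} * (k-5) (k+\frac{2}{5}) (k+1) / [(k-\frac{2}{5}) (k+2) (k+1)] - rational in k, leading ratio -\frac{9}{4}; with t_0 = \frac{3}{5}, classification follows.


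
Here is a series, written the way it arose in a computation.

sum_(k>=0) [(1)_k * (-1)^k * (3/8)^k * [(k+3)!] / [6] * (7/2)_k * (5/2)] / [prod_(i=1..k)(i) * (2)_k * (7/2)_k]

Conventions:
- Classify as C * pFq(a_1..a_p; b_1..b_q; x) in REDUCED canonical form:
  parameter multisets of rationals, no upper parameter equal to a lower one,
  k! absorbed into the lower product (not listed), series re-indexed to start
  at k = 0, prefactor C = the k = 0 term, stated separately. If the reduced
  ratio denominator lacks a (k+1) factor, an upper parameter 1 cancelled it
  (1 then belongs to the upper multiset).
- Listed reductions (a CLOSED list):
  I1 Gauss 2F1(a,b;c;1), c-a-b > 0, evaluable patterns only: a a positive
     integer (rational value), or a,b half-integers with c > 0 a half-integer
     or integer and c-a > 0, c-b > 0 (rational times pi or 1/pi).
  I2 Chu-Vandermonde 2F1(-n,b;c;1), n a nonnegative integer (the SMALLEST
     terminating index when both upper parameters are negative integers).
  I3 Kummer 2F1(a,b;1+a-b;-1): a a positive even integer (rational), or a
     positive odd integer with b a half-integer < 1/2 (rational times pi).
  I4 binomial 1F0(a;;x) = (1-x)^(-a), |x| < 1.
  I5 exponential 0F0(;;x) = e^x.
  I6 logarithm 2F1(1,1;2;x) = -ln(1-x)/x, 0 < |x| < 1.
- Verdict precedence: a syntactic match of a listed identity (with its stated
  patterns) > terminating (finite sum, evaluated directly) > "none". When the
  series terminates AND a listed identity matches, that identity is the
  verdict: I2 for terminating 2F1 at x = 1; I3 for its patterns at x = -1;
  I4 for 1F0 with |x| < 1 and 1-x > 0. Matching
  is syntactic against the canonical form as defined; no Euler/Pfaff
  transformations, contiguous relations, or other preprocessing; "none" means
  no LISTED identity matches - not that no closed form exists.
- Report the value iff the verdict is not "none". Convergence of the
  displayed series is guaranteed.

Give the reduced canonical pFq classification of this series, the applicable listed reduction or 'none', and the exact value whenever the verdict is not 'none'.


Key step: with t_0 = 5/2, the parameter 7/2 appears in both the upper and lower lists and cancels.
Adjacent-term ratio: r(k) = (-3/8) * (k+1) (k+4) / [(k+2) (k+1)] ; factor over Q: parameters, x = (-3/8), and C = 5/2.

Classification (C = 5/2): 2F1 with upper {1, 4}, lower {2}, argument x = -3/8. Verdict: none - this 2F1 at x = -3/8 matches no listed pattern, and upper {1, 4} holds no stopper.


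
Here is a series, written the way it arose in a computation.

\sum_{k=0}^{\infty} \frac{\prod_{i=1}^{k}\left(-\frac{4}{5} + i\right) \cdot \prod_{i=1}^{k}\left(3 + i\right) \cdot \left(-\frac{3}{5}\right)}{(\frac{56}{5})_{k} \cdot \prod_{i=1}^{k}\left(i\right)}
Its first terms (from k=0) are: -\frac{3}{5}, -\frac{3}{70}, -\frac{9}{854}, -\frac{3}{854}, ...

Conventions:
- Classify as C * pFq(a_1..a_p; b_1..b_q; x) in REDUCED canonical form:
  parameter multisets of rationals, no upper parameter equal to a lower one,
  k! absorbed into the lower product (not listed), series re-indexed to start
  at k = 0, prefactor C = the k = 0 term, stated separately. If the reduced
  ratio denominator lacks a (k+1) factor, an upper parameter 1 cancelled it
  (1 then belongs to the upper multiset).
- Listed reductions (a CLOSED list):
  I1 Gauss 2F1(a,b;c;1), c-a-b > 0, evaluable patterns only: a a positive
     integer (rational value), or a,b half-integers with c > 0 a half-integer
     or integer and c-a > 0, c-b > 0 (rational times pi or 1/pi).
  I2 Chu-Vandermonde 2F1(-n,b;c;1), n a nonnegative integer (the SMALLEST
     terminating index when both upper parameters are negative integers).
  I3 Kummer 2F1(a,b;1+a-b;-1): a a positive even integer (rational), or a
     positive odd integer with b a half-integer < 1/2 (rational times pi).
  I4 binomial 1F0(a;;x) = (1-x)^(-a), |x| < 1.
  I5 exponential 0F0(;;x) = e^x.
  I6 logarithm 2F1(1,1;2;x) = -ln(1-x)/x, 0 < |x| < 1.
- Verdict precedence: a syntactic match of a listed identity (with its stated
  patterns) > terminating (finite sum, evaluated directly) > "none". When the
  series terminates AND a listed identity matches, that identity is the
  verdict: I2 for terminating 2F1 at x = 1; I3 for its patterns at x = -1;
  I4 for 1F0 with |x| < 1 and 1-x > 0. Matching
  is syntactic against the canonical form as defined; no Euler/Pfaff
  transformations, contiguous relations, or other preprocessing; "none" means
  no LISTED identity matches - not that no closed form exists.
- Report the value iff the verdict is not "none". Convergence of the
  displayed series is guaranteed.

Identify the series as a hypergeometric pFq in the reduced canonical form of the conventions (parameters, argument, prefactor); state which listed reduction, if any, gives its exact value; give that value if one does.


The series (x = 1) is 2F1: upper {\frac{1}{5}, 4}, lower {\frac{56}{5}}, prefactor -\frac{3}{5}. Verdict: Gauss (I1, integer-parameter pattern) matches (x = 1: the Gamma ratio telescopes since c-a-b = 7 > 0 and a = 4 in Z>0). Sum: -\frac{144279}{218750}.

Key step: x = 1 and the running product (prefactor -3/5) telescopes to a rising factorial.
Consecutive-term ratio: r(k) = 1 * (k+\frac{1}{5}) (k+4) / [(k+\frac{56}{5}) (k+1)] - poly over poly, x = 1 from leading terms; C = -\frac{3}{5} at k = 0.


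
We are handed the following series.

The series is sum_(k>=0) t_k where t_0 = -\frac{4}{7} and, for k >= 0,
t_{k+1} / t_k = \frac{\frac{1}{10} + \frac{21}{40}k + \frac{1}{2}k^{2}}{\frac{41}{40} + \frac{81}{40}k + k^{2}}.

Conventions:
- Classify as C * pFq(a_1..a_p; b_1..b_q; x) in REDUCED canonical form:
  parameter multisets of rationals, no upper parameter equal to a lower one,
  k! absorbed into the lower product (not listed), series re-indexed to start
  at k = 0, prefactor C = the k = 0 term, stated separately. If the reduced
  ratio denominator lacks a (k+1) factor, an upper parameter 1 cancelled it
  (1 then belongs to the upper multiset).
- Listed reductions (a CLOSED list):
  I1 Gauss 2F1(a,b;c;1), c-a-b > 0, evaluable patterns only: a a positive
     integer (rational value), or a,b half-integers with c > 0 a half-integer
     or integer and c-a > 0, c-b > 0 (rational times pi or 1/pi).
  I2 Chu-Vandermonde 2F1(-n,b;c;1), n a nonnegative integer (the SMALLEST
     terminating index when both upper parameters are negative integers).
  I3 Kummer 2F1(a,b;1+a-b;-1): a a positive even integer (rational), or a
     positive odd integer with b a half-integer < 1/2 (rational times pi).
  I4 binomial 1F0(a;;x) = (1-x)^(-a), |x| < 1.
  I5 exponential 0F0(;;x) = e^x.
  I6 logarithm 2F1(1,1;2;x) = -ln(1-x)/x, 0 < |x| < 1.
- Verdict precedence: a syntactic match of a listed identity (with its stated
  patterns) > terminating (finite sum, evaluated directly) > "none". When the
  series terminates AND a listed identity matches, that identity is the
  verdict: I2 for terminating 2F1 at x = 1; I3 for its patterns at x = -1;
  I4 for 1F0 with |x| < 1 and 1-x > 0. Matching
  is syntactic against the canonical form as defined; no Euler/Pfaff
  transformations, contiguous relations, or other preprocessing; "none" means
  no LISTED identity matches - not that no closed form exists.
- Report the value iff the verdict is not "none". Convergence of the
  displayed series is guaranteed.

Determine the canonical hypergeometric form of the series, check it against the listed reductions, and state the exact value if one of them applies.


The tell: from the first term -\frac{4}{7}: the expanded ratio factors over Q; C = -4/7, roots give parameters.
Term ratio: r(k) = \frac{1}{2} * (k+\frac{1}{4}) (k+\frac{4}{5}) / [(k+\frac{41}{40}) (k+1)] - rational in k. x = \frac{1}{2}; t_0 = -\frac{4}{7}; negate the roots.

Prefactor -\frac{4}{7}, argument \frac{1}{2}: 2F1 with upper {\frac{1}{4}, \frac{4}{5}} over lower {\frac{41}{40}}. Verdict: none. A 2F1 with upper {\frac{1}{4}, \frac{4}{5}} fits none of I1-I6 at x = \frac{1}{2}; the sum runs forever.


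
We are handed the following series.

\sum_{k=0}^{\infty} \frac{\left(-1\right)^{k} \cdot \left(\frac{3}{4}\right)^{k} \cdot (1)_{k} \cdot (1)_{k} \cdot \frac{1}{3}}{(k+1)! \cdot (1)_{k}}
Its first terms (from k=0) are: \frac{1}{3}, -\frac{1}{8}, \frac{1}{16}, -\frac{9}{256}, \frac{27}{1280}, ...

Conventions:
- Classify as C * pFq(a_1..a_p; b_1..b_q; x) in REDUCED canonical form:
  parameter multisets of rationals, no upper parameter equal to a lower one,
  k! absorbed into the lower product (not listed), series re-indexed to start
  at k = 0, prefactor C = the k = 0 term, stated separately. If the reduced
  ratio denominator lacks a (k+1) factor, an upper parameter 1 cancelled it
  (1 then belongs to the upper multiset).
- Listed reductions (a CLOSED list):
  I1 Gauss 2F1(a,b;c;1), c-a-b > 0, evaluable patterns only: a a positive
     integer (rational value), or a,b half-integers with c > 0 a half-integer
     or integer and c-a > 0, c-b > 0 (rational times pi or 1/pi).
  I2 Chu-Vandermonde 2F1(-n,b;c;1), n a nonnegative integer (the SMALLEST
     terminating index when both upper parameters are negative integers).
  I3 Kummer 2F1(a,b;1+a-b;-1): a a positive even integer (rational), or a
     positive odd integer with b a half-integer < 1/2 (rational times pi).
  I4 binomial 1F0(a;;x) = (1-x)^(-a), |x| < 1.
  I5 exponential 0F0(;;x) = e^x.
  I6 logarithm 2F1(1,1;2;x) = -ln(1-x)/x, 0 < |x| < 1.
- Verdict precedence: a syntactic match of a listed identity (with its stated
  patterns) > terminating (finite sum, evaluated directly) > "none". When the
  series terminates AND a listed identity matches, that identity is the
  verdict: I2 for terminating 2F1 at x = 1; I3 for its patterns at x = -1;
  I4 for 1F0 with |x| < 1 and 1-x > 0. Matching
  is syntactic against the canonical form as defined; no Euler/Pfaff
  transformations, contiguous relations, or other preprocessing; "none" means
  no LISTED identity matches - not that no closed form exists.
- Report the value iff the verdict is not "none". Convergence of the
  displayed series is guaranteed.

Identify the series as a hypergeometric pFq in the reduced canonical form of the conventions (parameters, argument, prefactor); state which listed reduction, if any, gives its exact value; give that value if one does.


The series (x = -\frac{3}{4}) is 2F1: upper {1, 1}, lower {2}, prefactor \frac{1}{3}. Verdict: the logarithmic series (I6) applies (the logarithm: parameters (1,1;2), x = -\frac{3}{4}). Value: \frac{4}{9} \cdot \ln\left(\frac{7}{4}\right).

First insight: with t_0 = \frac{1}{3}, (1)_k (C = 1/3, x = -3/4) is k! itself.
Adjacent-term ratio: r(k) = -\frac{3}{4} * (k+1) (k+1) / [(k+2) (k+1)] - rational in k. x = -\frac{3}{4}; t_0 = \frac{1}{3}; negate the roots.


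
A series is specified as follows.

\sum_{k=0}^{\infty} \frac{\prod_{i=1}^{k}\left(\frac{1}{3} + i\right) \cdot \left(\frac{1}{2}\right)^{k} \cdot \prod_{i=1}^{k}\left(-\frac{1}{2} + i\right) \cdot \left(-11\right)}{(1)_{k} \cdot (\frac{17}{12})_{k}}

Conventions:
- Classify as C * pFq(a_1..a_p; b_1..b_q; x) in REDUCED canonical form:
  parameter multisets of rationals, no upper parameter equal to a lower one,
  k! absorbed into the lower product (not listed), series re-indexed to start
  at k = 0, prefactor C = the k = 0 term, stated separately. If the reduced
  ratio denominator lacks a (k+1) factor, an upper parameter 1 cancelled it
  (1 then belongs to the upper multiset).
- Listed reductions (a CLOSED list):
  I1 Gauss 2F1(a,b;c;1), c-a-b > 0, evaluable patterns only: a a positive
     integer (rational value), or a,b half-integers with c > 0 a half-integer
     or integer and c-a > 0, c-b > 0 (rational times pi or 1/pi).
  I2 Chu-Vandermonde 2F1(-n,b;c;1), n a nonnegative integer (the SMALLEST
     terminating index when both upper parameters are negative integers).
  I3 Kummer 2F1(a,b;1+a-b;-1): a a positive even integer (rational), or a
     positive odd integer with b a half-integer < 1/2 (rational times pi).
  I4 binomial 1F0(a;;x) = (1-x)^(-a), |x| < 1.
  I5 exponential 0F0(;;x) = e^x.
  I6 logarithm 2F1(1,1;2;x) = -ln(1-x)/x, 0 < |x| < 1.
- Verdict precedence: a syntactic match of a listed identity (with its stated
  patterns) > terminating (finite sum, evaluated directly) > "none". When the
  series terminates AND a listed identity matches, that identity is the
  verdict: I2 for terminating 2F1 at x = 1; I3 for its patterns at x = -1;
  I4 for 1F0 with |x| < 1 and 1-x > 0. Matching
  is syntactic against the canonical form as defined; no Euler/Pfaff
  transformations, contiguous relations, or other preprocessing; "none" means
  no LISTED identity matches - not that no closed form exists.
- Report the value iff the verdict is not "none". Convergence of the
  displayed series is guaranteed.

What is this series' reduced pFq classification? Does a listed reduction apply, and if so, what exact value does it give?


At argument \frac{1}{2}: a 2F1 with upper {\frac{1}{2}, \frac{4}{3}}, lower {\frac{17}{12}}, scaled by C = -11. Verdict: none. No listed pattern accepts 2F1(\frac{1}{2}, \frac{4}{3}; \frac{17}{12}; \frac{1}{2}).

Key observation: t_0 being -11, (1)_k (C = -11) is k! itself.
Consecutive-term ratio: r(k) = \frac{1}{2} * (k+\frac{1}{2}) (k+\frac{4}{3}) / [(k+\frac{17}{12}) (k+1)] ; factor over Q: parameters, x = \frac{1}{2}, and C = -11.


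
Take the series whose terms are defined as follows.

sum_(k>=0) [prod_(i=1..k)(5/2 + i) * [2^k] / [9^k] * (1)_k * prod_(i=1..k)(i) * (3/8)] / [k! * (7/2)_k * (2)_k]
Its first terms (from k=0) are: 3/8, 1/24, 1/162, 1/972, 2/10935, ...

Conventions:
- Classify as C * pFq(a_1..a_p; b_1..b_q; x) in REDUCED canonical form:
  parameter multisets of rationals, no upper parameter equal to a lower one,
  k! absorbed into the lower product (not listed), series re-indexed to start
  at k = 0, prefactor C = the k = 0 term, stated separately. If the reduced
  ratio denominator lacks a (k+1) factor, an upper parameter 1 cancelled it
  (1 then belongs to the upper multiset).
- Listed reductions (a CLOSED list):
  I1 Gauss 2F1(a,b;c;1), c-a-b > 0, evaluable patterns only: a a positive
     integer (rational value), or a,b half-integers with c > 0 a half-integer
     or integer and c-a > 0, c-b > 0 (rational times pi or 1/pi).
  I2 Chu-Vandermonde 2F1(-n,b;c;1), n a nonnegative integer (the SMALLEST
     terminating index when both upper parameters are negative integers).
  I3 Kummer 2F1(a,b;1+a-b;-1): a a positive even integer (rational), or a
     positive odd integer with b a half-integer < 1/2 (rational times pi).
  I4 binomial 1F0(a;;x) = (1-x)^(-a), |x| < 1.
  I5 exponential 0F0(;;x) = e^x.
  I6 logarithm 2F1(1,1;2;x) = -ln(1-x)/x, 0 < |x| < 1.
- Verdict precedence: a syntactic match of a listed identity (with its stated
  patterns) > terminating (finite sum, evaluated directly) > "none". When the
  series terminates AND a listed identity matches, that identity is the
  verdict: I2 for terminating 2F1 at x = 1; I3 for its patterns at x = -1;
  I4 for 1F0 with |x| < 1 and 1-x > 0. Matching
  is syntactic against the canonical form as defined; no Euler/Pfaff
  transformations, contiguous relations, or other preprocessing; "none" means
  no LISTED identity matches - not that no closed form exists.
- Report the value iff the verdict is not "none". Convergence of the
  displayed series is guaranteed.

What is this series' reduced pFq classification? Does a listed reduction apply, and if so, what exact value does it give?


The tell: x = (2/9) and the running product (C = 3/8) telescopes to a rising factorial.
Step ratio: r(k) = (2/9) * (k+1) (k+1) / [(k+2) (k+1)] - poly over poly, x = (2/9) from leading terms; C = 3/8 at k = 0.

Canonical form: C = 3/8 times 2F1 with upper {1, 1}, lower {2}, x = 2/9. Verdict (x = 2/9): logarithm (I6) applies (the logarithm: parameters (1,1;2), x = 2/9). Hence: (-27/16) * ln(7/9).


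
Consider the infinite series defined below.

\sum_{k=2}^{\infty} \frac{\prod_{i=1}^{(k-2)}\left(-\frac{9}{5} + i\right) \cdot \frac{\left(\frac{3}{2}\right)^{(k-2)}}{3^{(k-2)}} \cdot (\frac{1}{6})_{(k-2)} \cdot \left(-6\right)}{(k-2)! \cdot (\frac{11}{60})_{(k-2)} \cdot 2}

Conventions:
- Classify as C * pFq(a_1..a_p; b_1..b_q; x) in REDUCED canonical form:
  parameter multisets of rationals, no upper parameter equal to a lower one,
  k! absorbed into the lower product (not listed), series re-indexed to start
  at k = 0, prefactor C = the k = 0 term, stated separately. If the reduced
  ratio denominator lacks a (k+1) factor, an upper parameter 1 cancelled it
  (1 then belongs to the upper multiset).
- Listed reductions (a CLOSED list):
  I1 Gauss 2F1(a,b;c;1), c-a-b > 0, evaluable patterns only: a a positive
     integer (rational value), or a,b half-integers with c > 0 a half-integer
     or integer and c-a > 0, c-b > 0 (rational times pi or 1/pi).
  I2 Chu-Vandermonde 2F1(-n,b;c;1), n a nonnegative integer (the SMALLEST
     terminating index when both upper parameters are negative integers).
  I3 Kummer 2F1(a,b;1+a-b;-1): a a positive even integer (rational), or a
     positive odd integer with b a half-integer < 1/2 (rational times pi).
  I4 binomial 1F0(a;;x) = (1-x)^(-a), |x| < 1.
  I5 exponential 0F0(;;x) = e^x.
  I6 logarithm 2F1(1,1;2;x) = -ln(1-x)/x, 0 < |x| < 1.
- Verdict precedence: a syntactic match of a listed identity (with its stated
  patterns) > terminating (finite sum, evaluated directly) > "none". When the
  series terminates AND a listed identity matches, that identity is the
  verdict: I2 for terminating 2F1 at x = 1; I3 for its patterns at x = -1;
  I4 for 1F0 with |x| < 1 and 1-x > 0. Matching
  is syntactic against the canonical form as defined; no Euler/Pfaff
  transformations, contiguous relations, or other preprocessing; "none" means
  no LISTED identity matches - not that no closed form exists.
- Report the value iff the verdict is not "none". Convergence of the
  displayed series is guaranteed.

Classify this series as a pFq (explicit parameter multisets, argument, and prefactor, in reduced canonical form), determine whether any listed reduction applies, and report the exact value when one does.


Classification (C = -3): 2F1 with upper {-\frac{4}{5}, \frac{1}{6}}, lower {\frac{11}{60}}, argument x = \frac{1}{2}. Verdict: none here - no I1-I6 shape fits x = \frac{1}{2} with lower {\frac{11}{60}}.

Structural cue: t_0 = -3 here, and the constant factors (C = -3, x = 1/2) combine into one prefactor.
Adjacent-term ratio: r(k) = \frac{1}{2} * (k-\frac{4}{5}) (k+\frac{1}{6}) / [(k+\frac{11}{60}) (k+1)] - rational in k, leading ratio \frac{1}{2}; with t_0 = -3, classification follows.


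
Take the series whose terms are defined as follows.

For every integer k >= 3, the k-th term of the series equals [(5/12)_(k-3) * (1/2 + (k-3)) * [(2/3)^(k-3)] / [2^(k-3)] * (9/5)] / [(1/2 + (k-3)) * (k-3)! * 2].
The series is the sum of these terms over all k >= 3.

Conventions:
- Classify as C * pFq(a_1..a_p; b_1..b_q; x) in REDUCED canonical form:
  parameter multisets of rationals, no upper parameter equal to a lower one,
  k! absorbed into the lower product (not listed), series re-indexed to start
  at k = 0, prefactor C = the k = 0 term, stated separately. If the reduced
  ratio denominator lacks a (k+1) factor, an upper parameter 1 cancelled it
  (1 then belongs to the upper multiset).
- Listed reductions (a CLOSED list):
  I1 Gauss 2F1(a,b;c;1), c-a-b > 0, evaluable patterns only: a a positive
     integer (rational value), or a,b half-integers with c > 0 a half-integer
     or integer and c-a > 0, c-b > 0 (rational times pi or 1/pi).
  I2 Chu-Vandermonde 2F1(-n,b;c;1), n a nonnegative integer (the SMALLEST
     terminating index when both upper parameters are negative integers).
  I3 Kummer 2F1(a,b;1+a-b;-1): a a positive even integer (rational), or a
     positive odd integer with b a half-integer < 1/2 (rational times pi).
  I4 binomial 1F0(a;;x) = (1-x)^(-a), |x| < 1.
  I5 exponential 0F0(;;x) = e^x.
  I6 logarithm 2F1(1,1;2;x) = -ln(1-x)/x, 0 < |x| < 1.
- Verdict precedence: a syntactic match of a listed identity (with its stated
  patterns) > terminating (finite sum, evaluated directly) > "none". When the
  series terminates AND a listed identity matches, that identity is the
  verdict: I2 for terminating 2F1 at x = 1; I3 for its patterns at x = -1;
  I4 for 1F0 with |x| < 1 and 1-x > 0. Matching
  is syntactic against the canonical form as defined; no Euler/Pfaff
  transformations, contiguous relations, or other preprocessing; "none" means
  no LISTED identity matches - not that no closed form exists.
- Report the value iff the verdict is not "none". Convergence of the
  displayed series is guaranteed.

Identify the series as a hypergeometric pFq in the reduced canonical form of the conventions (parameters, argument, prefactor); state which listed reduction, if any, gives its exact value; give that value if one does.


This is 9/10 * 1F0(5/12; -; 1/3) in reduced canonical form. Verdict (x = 1/3): the I4 binomial reduction applies (the 1F0 binomial series: exponent -5/12, x = 1/3). Exact value: (9/10) * (2/3)^(-5/12).

First insight: x = (1/3) and the constant factors (C = 9/10, x = 1/3) combine into one prefactor.
Adjacent-term ratio: r(k) = (1/3) * (k+5/12) / [(k+1)] - rational in k, leading ratio (1/3); with t_0 = 9/10, classification follows.
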